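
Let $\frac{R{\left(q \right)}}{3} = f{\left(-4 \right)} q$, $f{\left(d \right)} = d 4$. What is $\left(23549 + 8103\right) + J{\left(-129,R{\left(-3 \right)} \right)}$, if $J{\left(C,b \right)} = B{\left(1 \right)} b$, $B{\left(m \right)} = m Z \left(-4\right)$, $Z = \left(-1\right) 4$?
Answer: $33956$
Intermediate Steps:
$f{\left(d \right)} = 4 d$
$Z = -4$
$B{\left(m \right)} = 16 m$ ($B{\left(m \right)} = m \left(-4\right) \left(-4\right) = - 4 m \left(-4\right) = 16 m$)
$R{\left(q \right)} = - 48 q$ ($R{\left(q \right)} = 3 \cdot 4 \left(-4\right) q = 3 \left(- 16 q\right) = - 48 q$)
$J{\left(C,b \right)} = 16 b$ ($J{\left(C,b \right)} = 16 \cdot 1 b = 16 b$)
$\left(23549 + 8103\right) + J{\left(-129,R{\left(-3 \right)} \right)} = \left(23549 + 8103\right) + 16 \left(\left(-48\right) \left(-3\right)\right) = 31652 + 16 \cdot 144 = 31652 + 2304 = 33956$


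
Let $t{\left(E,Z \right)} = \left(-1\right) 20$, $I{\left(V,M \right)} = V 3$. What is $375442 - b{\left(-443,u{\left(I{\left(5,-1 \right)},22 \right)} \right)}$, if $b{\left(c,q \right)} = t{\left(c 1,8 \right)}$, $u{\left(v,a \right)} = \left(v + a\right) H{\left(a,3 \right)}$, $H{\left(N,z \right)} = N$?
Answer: $375462$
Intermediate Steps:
$I{\left(V,M \right)} = 3 V$
$t{\left(E,Z \right)} = -20$
$u{\left(v,a \right)} = a \left(a + v\right)$ ($u{\left(v,a \right)} = \left(v + a\right) a = \left(a + v\right) a = a \left(a + v\right)$)
$b{\left(c,q \right)} = -20$
$375442 - b{\left(-443,u{\left(I{\left(5,-1 \right)},22 \right)} \right)} = 375442 - -20 = 375442 + 20 = 375462$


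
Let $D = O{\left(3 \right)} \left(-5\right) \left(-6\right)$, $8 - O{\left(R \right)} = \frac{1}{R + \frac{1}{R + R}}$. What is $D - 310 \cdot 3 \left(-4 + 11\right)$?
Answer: $- \frac{119310}{19} \approx -6279.5$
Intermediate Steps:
$O{\left(R \right)} = 8 - \frac{1}{R + \frac{1}{2 R}}$ ($O{\left(R \right)} = 8 - \frac{1}{R + \frac{1}{R + R}} = 8 - \frac{1}{R + \frac{1}{2 R}}$)
$D = \frac{4380}{19}$ ($D = \frac{2 \left(4 - 3 + 8 \cdot 3^{2}\right)}{1 + 2 \cdot 3^{2}} \left(-5\right) \left(-6\right) = \frac{2 \left(4 - 3 + 8 \cdot 9\right)}{1 + 2 \cdot 9} \left(-5\right) \left(-6\right) = \frac{2 \left(4 - 3 + 72\right)}{1 + 18} \left(-5\right) \left(-6\right) = 2 \cdot \frac{1}{19} \cdot 73 \left(-5\right) \left(-6\right) = \frac{146}{19} \left(-5\right) \left(-6\right) = \left(- \frac{730}{19}\right) \left(-6\right) = \frac{4380}{19} \approx 230.53$)
$D - 310 \cdot 3 \left(-4 + 11\right) = \frac{4380}{19} - 310 \cdot 3 \left(-4 + 11\right) = \frac{4380}{19} - 310 \cdot 3 \cdot 7 = \frac{4380}{19} - 6510 = - \frac{119310}{19}$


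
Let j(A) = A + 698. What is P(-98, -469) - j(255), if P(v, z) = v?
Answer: -1051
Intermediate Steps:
j(A) = 698 + A
P(-98, -469) - j(255) = -98 - (698 + 255) = -98 - 1*953 = -98 - 953 = -1051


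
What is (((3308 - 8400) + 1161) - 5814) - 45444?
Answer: -55189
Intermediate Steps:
(((3308 - 8400) + 1161) - 5814) - 45444 = ((-5092 + 1161) - 5814) - 45444 = (-3931 - 5814) - 45444 = -9745 - 45444 = -55189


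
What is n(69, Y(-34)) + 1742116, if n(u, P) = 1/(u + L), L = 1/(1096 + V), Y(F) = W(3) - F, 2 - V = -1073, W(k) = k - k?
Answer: 260968978971/149800 ≈ 1.7421e+6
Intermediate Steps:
W(k) = 0
V = 1075 (V = 2 - 1*(-1073) = 2 + 1073 = 1075)
Y(F) = -F (Y(F) = 0 - F = -F)
L = 1/2171 (L = 1/(1096 + 1075) = 1/2171 ≈ 0.00046062)
n(u, P) = 1/(1/2171 + u) (n(u, P) = 1/(u + 1/2171) = 1/(1/2171 + u))
n(69, Y(-34)) + 1742116 = 2171/(1 + 2171*69) + 1742116 = 2171/(1 + 149799) + 1742116 = 2171/149800 + 1742116 = 260968978971/149800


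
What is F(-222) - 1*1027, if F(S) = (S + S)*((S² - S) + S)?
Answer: -21883123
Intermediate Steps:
F(S) = 2*S³ (F(S) = (2*S)*S² = 2*S³)
F(-222) - 1*1027 = 2*(-222)³ - 1*1027 = 2*(-10941048) - 1027 = -21882096 - 1027 = -21883123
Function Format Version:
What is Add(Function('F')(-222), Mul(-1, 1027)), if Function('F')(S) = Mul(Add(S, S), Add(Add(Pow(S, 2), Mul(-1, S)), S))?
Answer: -21883123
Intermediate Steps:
Function('F')(S) = Mul(2, Pow(S, 3)) (Function('F')(S) = Mul(Mul(2, S), Pow(S, 2)) = Mul(2, Pow(S, 3)))
Add(Function('F')(-222), Mul(-1, 1027)) = Add(Mul(2, Pow(-222, 3)), Mul(-1, 1027)) = Add(Mul(2, -10941048), -1027) = Add(-21882096, -1027) = -21883123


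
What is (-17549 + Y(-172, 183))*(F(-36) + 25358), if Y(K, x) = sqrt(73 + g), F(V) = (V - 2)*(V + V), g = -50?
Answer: -493021606 + 28094*sqrt(23) ≈ -4.9289e+8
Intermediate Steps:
F(V) = 2*V*(-2 + V) (F(V) = (-2 + V)*(2*V) = 2*V*(-2 + V))
Y(K, x) = sqrt(23) (Y(K, x) = sqrt(73 - 50) = sqrt(23))
(-17549 + Y(-172, 183))*(F(-36) + 25358) = (-17549 + sqrt(23))*(2*(-36)*(-2 - 36) + 25358) = (-17549 + sqrt(23))*(2*(-36)*(-38) + 25358) = (-17549 + sqrt(23))*(2736 + 25358) = (-17549 + sqrt(23))*28094 = -493021606 + 28094*sqrt(23)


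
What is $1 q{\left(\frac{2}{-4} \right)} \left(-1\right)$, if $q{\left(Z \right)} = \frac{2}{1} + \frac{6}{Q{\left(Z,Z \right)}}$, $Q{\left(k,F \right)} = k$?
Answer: $10$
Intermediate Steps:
$q{\left(Z \right)} = 2 + \frac{6}{Z}$ ($q{\left(Z \right)} = \frac{2}{1} + \frac{6}{Z} = 2 \cdot 1 + \frac{6}{Z} = 2 + \frac{6}{Z}$)
$1 q{\left(\frac{2}{-4} \right)} \left(-1\right) = 1 \left(2 + \frac{6}{2 \frac{1}{-4}}\right) \left(-1\right) = 1 \left(2 + \frac{6}{2 \left(- \frac{1}{4}\right)}\right) \left(-1\right) = 1 \left(2 + \frac{6}{- \frac{1}{2}}\right) \left(-1\right) = 1 \left(2 + 6 \left(-2\right)\right) \left(-1\right) = 1 \left(2 - 12\right) \left(-1\right) = 1 \left(-10\right) \left(-1\right) = \left(-10\right) \left(-1\right) = 10$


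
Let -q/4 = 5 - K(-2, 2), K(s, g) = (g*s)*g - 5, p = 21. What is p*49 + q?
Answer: 957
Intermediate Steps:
K(s, g) = -5 + s*g² (K(s, g) = s*g² - 5 = -5 + s*g²)
q = -72 (q = -4*(5 - (-5 - 2*2²)) = -4*(5 - (-5 - 2*4)) = -4*(5 - (-5 - 8)) = -4*(5 - 1*(-13)) = -4*(5 + 13) = -4*18 = -72)
p*49 + q = 21*49 - 72 = 1029 - 72 = 957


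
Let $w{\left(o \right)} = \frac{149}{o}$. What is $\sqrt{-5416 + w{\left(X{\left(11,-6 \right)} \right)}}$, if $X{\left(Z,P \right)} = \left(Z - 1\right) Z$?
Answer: $\frac{3 i \sqrt{7279690}}{110} \approx 73.584 i$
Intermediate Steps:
$X{\left(Z,P \right)} = Z \left(-1 + Z\right)$ ($X{\left(Z,P \right)} = \left(-1 + Z\right) Z = Z \left(-1 + Z\right)$)
$\sqrt{-5416 + w{\left(X{\left(11,-6 \right)} \right)}} = \sqrt{-5416 + \frac{149}{11 \left(-1 + 11\right)}} = \sqrt{-5416 + \frac{149}{11 \cdot 10}} = \sqrt{-5416 + \frac{149}{110}} = \sqrt{- \frac{595611}{110}} = \frac{3 i \sqrt{7279690}}{110}$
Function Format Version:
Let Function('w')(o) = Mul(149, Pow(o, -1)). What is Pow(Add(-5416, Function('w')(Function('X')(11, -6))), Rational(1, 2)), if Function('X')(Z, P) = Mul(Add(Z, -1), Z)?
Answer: Mul(Rational(3, 110), I, Pow(7279690, Rational(1, 2))) ≈ Mul(73.584, I)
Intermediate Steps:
Function('X')(Z, P) = Mul(Z, Add(-1, Z)) (Function('X')(Z, P) = Mul(Add(-1, Z), Z) = Mul(Z, Add(-1, Z)))
Pow(Add(-5416, Function('w')(Function('X')(11, -6))), Rational(1, 2)) = Pow(Add(-5416, Mul(149, Pow(Mul(11, Add(-1, 11)), -1))), Rational(1, 2)) = Pow(Add(-5416, Mul(149, Pow(Mul(11, 10), -1))), Rational(1, 2)) = Pow(Add(-5416, Mul(149, Pow(110, -1))), Rational(1, 2)) = Pow(Add(-5416, Mul(149, Rational(1, 110))), Rational(1, 2)) = Pow(Add(-5416, Rational(149, 110)), Rational(1, 2)) = Pow(Rational(-595611, 110), Rational(1, 2)) = Mul(Rational(3, 110), I, Pow(7279690, Rational(1, 2)))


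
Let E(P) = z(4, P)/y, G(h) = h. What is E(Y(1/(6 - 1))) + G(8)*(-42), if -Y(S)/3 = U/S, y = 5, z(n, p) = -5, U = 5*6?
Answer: -337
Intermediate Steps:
U = 30
Y(S) = -90/S
E(P) = -1 (E(P) = -5/5 = -5*⅕ = -1)
E(Y(1/(6 - 1))) + G(8)*(-42) = -1 + 8*(-42) = -1 - 336 = -337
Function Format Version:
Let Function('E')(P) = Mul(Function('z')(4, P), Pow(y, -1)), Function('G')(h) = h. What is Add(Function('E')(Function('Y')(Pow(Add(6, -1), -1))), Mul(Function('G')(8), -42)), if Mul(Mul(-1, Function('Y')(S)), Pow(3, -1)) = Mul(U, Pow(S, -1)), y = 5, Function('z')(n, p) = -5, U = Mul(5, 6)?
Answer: -337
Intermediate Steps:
U = 30
Function('Y')(S) = Mul(-90, Pow(S, -1)) (Function('Y')(S) = Mul(-3, Mul(30, Pow(S, -1))) = Mul(-90, Pow(S, -1)))
Function('E')(P) = -1 (Function('E')(P) = Mul(-5, Pow(5, -1)) = Mul(-5, Rational(1, 5)) = -1)
Add(Function('E')(Function('Y')(Pow(Add(6, -1), -1))), Mul(Function('G')(8), -42)) = Add(-1, Mul(8, -42)) = Add(-1, -336) = -337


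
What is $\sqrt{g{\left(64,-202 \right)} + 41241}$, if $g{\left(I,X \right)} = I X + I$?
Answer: $3 \sqrt{3153} \approx 168.45$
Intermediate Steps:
$g{\left(I,X \right)} = I + I X$
$\sqrt{g{\left(64,-202 \right)} + 41241} = \sqrt{64 \left(1 - 202\right) + 41241} = \sqrt{64 \left(-201\right) + 41241} = \sqrt{-12864 + 41241} = \sqrt{28377} = 3 \sqrt{3153}$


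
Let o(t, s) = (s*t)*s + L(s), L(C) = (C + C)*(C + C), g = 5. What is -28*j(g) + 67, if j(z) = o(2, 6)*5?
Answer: -30173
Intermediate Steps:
L(C) = 4*C² (L(C) = (2*C)*(2*C) = 4*C²)
o(t, s) = 4*s² + t*s² (o(t, s) = (s*t)*s + 4*s² = t*s² + 4*s² = 4*s² + t*s²)
j(z) = 1080 (j(z) = (6²*(4 + 2))*5 = (36*6)*5 = 216*5 = 1080)
-28*j(g) + 67 = -28*1080 + 67 = -30240 + 67 = -30173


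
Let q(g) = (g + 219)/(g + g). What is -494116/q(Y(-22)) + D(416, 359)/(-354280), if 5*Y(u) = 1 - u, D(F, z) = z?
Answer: -4026274779721/198042520 ≈ -20330.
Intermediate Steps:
Y(u) = ⅕ - u/5 (Y(u) = (1 - u)/5 = ⅕ - u/5)
q(g) = (219 + g)/(2*g) (q(g) = (219 + g)/((2*g)) = (219 + g)*(1/(2*g)) = (219 + g)/(2*g))
-494116/q(Y(-22)) + D(416, 359)/(-354280) = -494116*2*(⅕ - ⅕*(-22))/(219 + (⅕ - ⅕*(-22))) + 359/(-354280) = -494116*2*(⅕ + 22/5)/(219 + (⅕ + 22/5)) + 359*(-1/354280) = -494116*46/(5*(219 + 23/5)) - 359/354280 = -494116/((½)*(5/23)*(1118/5)) - 359/354280 = -494116/559/23 - 359/354280 = -494116*23/559 - 359/354280 = -11364668/559 - 359/354280 = -4026274779721/198042520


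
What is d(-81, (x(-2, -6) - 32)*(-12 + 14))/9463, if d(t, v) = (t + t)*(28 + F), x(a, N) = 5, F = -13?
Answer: -2430/9463 ≈ -0.25679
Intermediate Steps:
d(t, v) = 30*t (d(t, v) = (t + t)*(28 - 13) = (2*t)*15 = 30*t)
d(-81, (x(-2, -6) - 32)*(-12 + 14))/9463 = (30*(-81))/9463 = -2430*1/9463 = -2430/9463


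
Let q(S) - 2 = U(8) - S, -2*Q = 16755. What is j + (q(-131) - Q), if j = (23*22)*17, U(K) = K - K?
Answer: 34225/2 ≈ 17113.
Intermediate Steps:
Q = -16755/2 (Q = -½*16755 = -16755/2 ≈ -8377.5)
U(K) = 0
q(S) = 2 - S (q(S) = 2 + (0 - S) = 2 - S)
j = 8602 (j = 506*17 = 8602)
j + (q(-131) - Q) = 8602 + ((2 - 1*(-131)) - 1*(-16755/2)) = 8602 + ((2 + 131) + 16755/2) = 8602 + (133 + 16755/2) = 8602 + 17021/2 = 34225/2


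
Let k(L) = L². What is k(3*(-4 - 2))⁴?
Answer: 11019960576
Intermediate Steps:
k(3*(-4 - 2))⁴ = ((3*(-4 - 2))²)⁴ = ((3*(-6))²)⁴ = ((-18)²)⁴ = 324⁴ = 11019960576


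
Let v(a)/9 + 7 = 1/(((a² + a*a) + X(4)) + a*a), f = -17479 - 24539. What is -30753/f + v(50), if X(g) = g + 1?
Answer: -6545187081/105115030 ≈ -62.267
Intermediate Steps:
X(g) = 1 + g
f = -42018
v(a) = -63 + 9/(5 + 3*a²) (v(a) = -63 + 9/(((a² + a*a) + (1 + 4)) + a*a) = -63 + 9/(((a² + a²) + 5) + a²) = -63 + 9/((2*a² + 5) + a²) = -63 + 9/((5 + 2*a²) + a²) = -63 + 9/(5 + 3*a²))
-30753/f + v(50) = -30753/(-42018) + 9*(-34 - 21*50²)/(5 + 3*50²) = -30753*(-1/42018) + 9*(-34 - 21*2500)/(5 + 3*2500) = 10251/14006 + 9*(-34 - 52500)/(5 + 7500) = 10251/14006 + 9*(-52534)/7505 = 10251/14006 + 9*(1/7505)*(-52534) = 10251/14006 - 472806/7505 = -6545187081/105115030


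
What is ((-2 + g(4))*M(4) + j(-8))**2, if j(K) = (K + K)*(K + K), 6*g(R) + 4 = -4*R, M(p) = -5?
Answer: 719104/9 ≈ 79901.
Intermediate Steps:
g(R) = -2/3 - 2*R/3 (g(R) = -2/3 + (-4*R)/6 = -2/3 - 2*R/3)
j(K) = 4*K**2 (j(K) = (2*K)*(2*K) = 4*K**2)
((-2 + g(4))*M(4) + j(-8))**2 = ((-2 + (-2/3 - 2/3*4))*(-5) + 4*(-8)**2)**2 = ((-2 + (-2/3 - 8/3))*(-5) + 4*64)**2 = ((-2 - 10/3)*(-5) + 256)**2 = (-16/3*(-5) + 256)**2 = (80/3 + 256)**2 = (848/3)**2 = 719104/9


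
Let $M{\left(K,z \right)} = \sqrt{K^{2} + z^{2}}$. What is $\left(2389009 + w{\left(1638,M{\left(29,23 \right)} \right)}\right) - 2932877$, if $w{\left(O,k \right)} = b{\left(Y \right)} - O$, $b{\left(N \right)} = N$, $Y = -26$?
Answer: $-545532$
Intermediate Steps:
$w{\left(O,k \right)} = -26 - O$
$\left(2389009 + w{\left(1638,M{\left(29,23 \right)} \right)}\right) - 2932877 = \left(2389009 - 1664\right) - 2932877 = 2387345 - 2932877 = -545532$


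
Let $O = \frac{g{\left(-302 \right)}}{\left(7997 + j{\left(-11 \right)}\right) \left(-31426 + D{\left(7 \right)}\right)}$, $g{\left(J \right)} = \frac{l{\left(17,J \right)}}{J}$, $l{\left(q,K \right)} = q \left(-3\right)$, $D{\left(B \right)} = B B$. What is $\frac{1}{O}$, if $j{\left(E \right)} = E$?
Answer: $- \frac{25224723348}{17} \approx -1.4838 \cdot 10^{9}$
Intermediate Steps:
$D{\left(B \right)} = B^{2}$
$l{\left(q,K \right)} = - 3 q$
$g{\left(J \right)} = - \frac{51}{J}$ ($g{\left(J \right)} = \frac{\left(-3\right) 17}{J} = - \frac{51}{J}$)
$O = - \frac{17}{25224723348}$ ($O = \frac{\left(-51\right) \frac{1}{-302}}{\left(7997 - 11\right) \left(-31426 + 7^{2}\right)} = \frac{\left(-51\right) \left(- \frac{1}{302}\right)}{7986 \left(-31426 + 49\right)} = \frac{51}{302 \cdot 7986 \left(-31377\right)} = \frac{51}{302 \left(-250576722\right)} = \frac{51}{302} \left(- \frac{1}{250576722}\right) = - \frac{17}{25224723348} \approx -6.7394 \cdot 10^{-10}$)
$\frac{1}{O} = \frac{1}{- \frac{17}{25224723348}} = - \frac{25224723348}{17}$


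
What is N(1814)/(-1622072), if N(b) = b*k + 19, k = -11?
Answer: 19935/1622072 ≈ 0.012290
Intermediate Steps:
N(b) = 19 - 11*b (N(b) = b*(-11) + 19 = -11*b + 19 = 19 - 11*b)
N(1814)/(-1622072) = (19 - 11*1814)/(-1622072) = (19 - 19954)*(-1/1622072) = -19935*(-1/1622072) = 19935/1622072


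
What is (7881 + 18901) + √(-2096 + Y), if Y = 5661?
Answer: 26782 + √3565 ≈ 26842.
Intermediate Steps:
(7881 + 18901) + √(-2096 + Y) = (7881 + 18901) + √(-2096 + 5661) = 26782 + √3565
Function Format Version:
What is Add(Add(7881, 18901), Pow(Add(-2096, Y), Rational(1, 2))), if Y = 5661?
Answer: Add(26782, Pow(3565, Rational(1, 2))) ≈ 26842.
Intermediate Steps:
Add(Add(7881, 18901), Pow(Add(-2096, Y), Rational(1, 2))) = Add(Add(7881, 18901), Pow(Add(-2096, 5661), Rational(1, 2))) = Add(26782, Pow(3565, Rational(1, 2)))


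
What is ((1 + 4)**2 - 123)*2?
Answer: -196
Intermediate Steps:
((1 + 4)**2 - 123)*2 = (5**2 - 123)*2 = (25 - 123)*2 = -98*2 = -196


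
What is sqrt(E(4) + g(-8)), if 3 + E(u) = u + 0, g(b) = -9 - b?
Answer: 0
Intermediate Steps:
E(u) = -3 + u (E(u) = -3 + (u + 0) = -3 + u)
sqrt(E(4) + g(-8)) = sqrt((-3 + 4) + (-9 - 1*(-8))) = sqrt(1 + (-9 + 8)) = sqrt(1 - 1) = sqrt(0) = 0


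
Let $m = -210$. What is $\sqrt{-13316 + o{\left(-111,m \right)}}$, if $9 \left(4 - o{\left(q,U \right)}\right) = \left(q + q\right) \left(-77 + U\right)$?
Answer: $\frac{i \sqrt{183522}}{3} \approx 142.8 i$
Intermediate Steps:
$o{\left(q,U \right)} = 4 - \frac{2 q \left(-77 + U\right)}{9}$ ($o{\left(q,U \right)} = 4 - \frac{\left(q + q\right) \left(-77 + U\right)}{9} = 4 - \frac{2 q \left(-77 + U\right)}{9}$)
$\sqrt{-13316 + o{\left(-111,m \right)}} = \sqrt{-13316 + \left(4 + \frac{154}{9} \left(-111\right) - \left(- \frac{140}{3}\right) \left(-111\right)\right)} = \sqrt{-13316 - \frac{21226}{3}} = \sqrt{- \frac{61174}{3}} = \frac{i \sqrt{183522}}{3}$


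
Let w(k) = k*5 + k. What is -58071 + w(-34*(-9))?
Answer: -56235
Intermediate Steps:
w(k) = 6*k (w(k) = 5*k + k = 6*k)
-58071 + w(-34*(-9)) = -58071 + 6*(-34*(-9)) = -58071 + 6*306 = -58071 + 1836 = -56235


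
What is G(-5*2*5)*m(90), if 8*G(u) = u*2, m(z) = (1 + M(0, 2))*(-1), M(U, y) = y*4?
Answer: 225/2 ≈ 112.50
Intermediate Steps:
M(U, y) = 4*y
m(z) = -9 (m(z) = (1 + 4*2)*(-1) = (1 + 8)*(-1) = 9*(-1) = -9)
G(u) = u/4 (G(u) = (u*2)/8 = (2*u)/8 = u/4)
G(-5*2*5)*m(90) = ((-5*2*5)/4)*(-9) = ((-10*5)/4)*(-9) = ((¼)*(-50))*(-9) = -25/2*(-9) = 225/2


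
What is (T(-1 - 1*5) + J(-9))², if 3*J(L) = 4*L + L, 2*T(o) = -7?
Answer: 1369/4 ≈ 342.25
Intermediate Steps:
T(o) = -7/2 (T(o) = (½)*(-7) = -7/2)
J(L) = 5*L/3 (J(L) = (4*L + L)/3 = (5*L)/3 = 5*L/3)
(T(-1 - 1*5) + J(-9))² = (-7/2 + (5/3)*(-9))² = (-7/2 - 15)² = (-37/2)² = 1369/4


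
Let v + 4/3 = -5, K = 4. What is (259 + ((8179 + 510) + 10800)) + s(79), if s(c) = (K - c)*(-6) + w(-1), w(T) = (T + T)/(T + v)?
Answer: 222181/11 ≈ 20198.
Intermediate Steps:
v = -19/3 (v = -4/3 - 5 = -19/3 ≈ -6.3333)
w(T) = 2*T/(-19/3 + T) (w(T) = (T + T)/(T - 19/3) = (2*T)/(-19/3 + T) = 2*T/(-19/3 + T))
s(c) = -261/11 + 6*c (s(c) = (4 - c)*(-6) + 6*(-1)/(-19 + 3*(-1)) = (-24 + 6*c) + 6*(-1)/(-19 - 3) = (-24 + 6*c) + 6*(-1)/(-22) = (-24 + 6*c) + 6*(-1)*(-1/22) = (-24 + 6*c) + 3/11 = -261/11 + 6*c)
(259 + ((8179 + 510) + 10800)) + s(79) = (259 + ((8179 + 510) + 10800)) + (-261/11 + 6*79) = (259 + (8689 + 10800)) + (-261/11 + 474) = (259 + 19489) + 4953/11 = 19748 + 4953/11 = 222181/11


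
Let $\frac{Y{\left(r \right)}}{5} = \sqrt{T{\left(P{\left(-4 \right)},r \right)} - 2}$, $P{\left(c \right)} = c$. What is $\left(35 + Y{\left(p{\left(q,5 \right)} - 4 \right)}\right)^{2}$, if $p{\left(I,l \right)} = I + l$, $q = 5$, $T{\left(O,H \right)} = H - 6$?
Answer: $1175 + 350 i \sqrt{2} \approx 1175.0 + 494.97 i$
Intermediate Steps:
$T{\left(O,H \right)} = -6 + H$ ($T{\left(O,H \right)} = H - 6 = -6 + H$)
$Y{\left(r \right)} = 5 \sqrt{-8 + r}$ ($Y{\left(r \right)} = 5 \sqrt{\left(-6 + r\right) - 2} = 5 \sqrt{-8 + r}$)
$\left(35 + Y{\left(p{\left(q,5 \right)} - 4 \right)}\right)^{2} = \left(35 + 5 \sqrt{-8 + \left(\left(5 + 5\right) - 4\right)}\right)^{2} = \left(35 + 5 \sqrt{-8 + \left(10 - 4\right)}\right)^{2} = \left(35 + 5 \sqrt{-8 + 6}\right)^{2} = \left(35 + 5 \sqrt{-2}\right)^{2} = \left(35 + 5 i \sqrt{2}\right)^{2}$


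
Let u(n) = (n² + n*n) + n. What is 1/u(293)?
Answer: 1/171991 ≈ 5.8143e-6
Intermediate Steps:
u(n) = n + 2*n² (u(n) = (n² + n²) + n = 2*n² + n = n + 2*n²)
1/u(293) = 1/(293*(1 + 2*293)) = 1/(293*(1 + 586)) = 1/(293*587) = 1/171991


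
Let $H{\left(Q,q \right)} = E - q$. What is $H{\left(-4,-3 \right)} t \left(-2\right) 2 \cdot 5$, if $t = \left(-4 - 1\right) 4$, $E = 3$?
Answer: $2400$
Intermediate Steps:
$H{\left(Q,q \right)} = 3 - q$
$t = -20$ ($t = \left(-5\right) 4 = -20$)
$H{\left(-4,-3 \right)} t \left(-2\right) 2 \cdot 5 = \left(3 - -3\right) \left(-20\right) \left(-2\right) 2 \cdot 5 = \left(3 + 3\right) \left(-20\right) \left(\left(-4\right) 5\right) = 6 \left(-20\right) \left(-20\right) = \left(-120\right) \left(-20\right) = 2400$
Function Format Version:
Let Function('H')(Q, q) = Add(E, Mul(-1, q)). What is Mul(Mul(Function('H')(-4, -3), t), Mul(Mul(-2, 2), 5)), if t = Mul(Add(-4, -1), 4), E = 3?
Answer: 2400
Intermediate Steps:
Function('H')(Q, q) = Add(3, Mul(-1, q))
t = -20 (t = Mul(-5, 4) = -20)
Mul(Mul(Function('H')(-4, -3), t), Mul(Mul(-2, 2), 5)) = Mul(Mul(Add(3, Mul(-1, -3)), -20), Mul(Mul(-2, 2), 5)) = Mul(Mul(Add(3, 3), -20), Mul(-4, 5)) = Mul(Mul(6, -20), -20) = Mul(-120, -20) = 2400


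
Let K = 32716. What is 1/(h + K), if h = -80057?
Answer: -1/47341 ≈ -2.1123e-5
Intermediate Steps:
1/(h + K) = 1/(-80057 + 32716) = 1/(-47341) = -1/47341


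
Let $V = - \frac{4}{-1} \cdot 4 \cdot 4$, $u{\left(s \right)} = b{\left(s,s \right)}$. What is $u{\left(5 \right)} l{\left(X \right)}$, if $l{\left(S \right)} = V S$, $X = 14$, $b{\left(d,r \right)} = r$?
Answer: $4480$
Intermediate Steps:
$u{\left(s \right)} = s$
$V = 64$ ($V = \left(-4\right) \left(-1\right) 4 \cdot 4 = 4 \cdot 4 \cdot 4 = 16 \cdot 4 = 64$)
$l{\left(S \right)} = 64 S$
$u{\left(5 \right)} l{\left(X \right)} = 5 \cdot 64 \cdot 14 = 5 \cdot 896 = 4480$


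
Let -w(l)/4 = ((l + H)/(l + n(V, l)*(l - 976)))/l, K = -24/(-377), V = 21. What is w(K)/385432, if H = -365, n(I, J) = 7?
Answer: -51868037/5956015943424 ≈ -8.7085e-6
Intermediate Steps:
K = 24/377 (K = -24*(-1/377) = 24/377 ≈ 0.063661)
w(l) = -4*(-365 + l)/(l*(-6832 + 8*l)) (w(l) = -4*(l - 365)/(l + 7*(l - 976))/l = -4*(-365 + l)/(l + 7*(-976 + l))/l = -4*(-365 + l)/(l + (-6832 + 7*l))/l = -4*(-365 + l)/(-6832 + 8*l)/l = -4*(-365 + l)/(l*(-6832 + 8*l)))
w(K)/385432 = ((365 - 1*24/377)/(2*(24/377)*(-854 + 24/377)))/385432 = ((1/2)*(377/24)*(365 - 24/377)/(-321934/377))*(1/385432) = ((1/2)*(377/24)*(-377/321934)*(137581/377))*(1/385432) = -51868037/15452832*1/385432 = -51868037/5956015943424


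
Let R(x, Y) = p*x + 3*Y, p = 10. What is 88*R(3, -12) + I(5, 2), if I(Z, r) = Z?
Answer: -523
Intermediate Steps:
R(x, Y) = 3*Y + 10*x (R(x, Y) = 10*x + 3*Y = 3*Y + 10*x)
88*R(3, -12) + I(5, 2) = 88*(3*(-12) + 10*3) + 5 = 88*(-36 + 30) + 5 = 88*(-6) + 5 = -528 + 5 = -523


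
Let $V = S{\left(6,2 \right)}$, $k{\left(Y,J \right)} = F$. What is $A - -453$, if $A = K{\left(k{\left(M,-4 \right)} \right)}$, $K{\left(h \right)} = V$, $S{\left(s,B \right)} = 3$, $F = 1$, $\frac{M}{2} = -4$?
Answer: $456$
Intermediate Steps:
$M = -8$ ($M = 2 \left(-4\right) = -8$)
$k{\left(Y,J \right)} = 1$
$V = 3$
$K{\left(h \right)} = 3$
$A = 3$
$A - -453 = 3 - -453 = 3 + 453 = 456$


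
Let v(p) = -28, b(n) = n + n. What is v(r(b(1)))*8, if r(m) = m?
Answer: -224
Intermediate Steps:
b(n) = 2*n
v(r(b(1)))*8 = -28*8 = -224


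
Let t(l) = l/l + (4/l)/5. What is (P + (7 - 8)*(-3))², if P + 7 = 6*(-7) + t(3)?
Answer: 450241/225 ≈ 2001.1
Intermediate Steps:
t(l) = 1 + 4/(5*l) (t(l) = 1 + (4/l)*(⅕) = 1 + 4/(5*l))
P = -716/15 (P = -7 + (6*(-7) + (⅘ + 3)/3) = -7 + (-42 + (⅓)*(19/5)) = -7 + (-42 + 19/15) = -7 - 611/15 = -716/15 ≈ -47.733)
(P + (7 - 8)*(-3))² = (-716/15 + (7 - 8)*(-3))² = (-716/15 - 1*(-3))² = (-716/15 + 3)² = (-671/15)² = 450241/225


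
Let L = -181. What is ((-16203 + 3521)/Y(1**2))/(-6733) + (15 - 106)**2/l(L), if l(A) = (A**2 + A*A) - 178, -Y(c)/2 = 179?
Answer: 9565972863/78753046208 ≈ 0.12147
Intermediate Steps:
Y(c) = -358 (Y(c) = -2*179 = -358)
l(A) = -178 + 2*A**2 (l(A) = (A**2 + A**2) - 178 = 2*A**2 - 178 = -178 + 2*A**2)
((-16203 + 3521)/Y(1**2))/(-6733) + (15 - 106)**2/l(L) = ((-16203 + 3521)/(-358))/(-6733) + (15 - 106)**2/(-178 + 2*(-181)**2) = -12682*(-1/358)*(-1/6733) + (-91)**2/(-178 + 2*32761) = (6341/179)*(-1/6733) + 8281/(-178 + 65522) = -6341/1205207 + 8281/65344 = 9565972863/78753046208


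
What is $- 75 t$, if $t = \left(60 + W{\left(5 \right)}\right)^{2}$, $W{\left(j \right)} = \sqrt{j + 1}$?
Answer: $-270450 - 9000 \sqrt{6} \approx -2.925 \cdot 10^{5}$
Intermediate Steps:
$W{\left(j \right)} = \sqrt{1 + j}$
$t = \left(60 + \sqrt{6}\right)^{2}$ ($t = \left(60 + \sqrt{1 + 5}\right)^{2} = \left(60 + \sqrt{6}\right)^{2} \approx 3899.9$)
$- 75 t = - 75 \left(60 + \sqrt{6}\right)^{2}$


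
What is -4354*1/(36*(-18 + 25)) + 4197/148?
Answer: 14759/1332 ≈ 11.080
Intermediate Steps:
-4354*1/(36*(-18 + 25)) + 4197/148 = -4354/(36*7) + 4197*(1/148) = -4354/252 + 4197/148 = -4354*1/252 + 4197/148 = -311/18 + 4197/148 = 14759/1332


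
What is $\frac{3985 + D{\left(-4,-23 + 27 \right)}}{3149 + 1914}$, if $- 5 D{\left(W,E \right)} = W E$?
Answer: $\frac{19941}{25315} \approx 0.78771$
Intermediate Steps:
$D{\left(W,E \right)} = - \frac{E W}{5}$ ($D{\left(W,E \right)} = - \frac{W E}{5} = - \frac{E W}{5}$)
$\frac{3985 + D{\left(-4,-23 + 27 \right)}}{3149 + 1914} = \frac{3985 - \frac{1}{5} \left(-23 + 27\right) \left(-4\right)}{3149 + 1914} = \frac{3985 - \frac{4}{5} \left(-4\right)}{5063} = \left(3985 + \frac{16}{5}\right) \frac{1}{5063} = \frac{19941}{5} \cdot \frac{1}{5063} = \frac{19941}{25315}$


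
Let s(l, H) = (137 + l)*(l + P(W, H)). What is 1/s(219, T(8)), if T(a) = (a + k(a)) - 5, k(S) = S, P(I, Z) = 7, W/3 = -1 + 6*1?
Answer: 1/80456 ≈ 1.2429e-5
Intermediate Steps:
W = 15 (W = 3*(-1 + 6*1) = 3*(-1 + 6) = 3*5 = 15)
T(a) = -5 + 2*a (T(a) = (a + a) - 5 = 2*a - 5 = -5 + 2*a)
s(l, H) = (7 + l)*(137 + l) (s(l, H) = (137 + l)*(l + 7) = (137 + l)*(7 + l) = (7 + l)*(137 + l))
1/s(219, T(8)) = 1/(959 + 219² + 144*219) = 1/(959 + 47961 + 31536) = 1/80456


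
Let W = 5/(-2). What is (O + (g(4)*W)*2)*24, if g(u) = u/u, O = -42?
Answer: -1128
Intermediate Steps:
g(u) = 1
W = -5/2 (W = 5*(-½) = -5/2 ≈ -2.5000)
(O + (g(4)*W)*2)*24 = (-42 + (1*(-5/2))*2)*24 = (-42 - 5/2*2)*24 = (-42 - 5)*24 = -47*24 = -1128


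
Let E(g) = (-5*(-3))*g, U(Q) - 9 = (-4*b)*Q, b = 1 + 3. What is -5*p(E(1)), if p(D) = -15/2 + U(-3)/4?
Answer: -135/4 ≈ -33.750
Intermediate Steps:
b = 4
U(Q) = 9 - 16*Q (U(Q) = 9 + (-4*4)*Q = 9 - 16*Q)
E(g) = 15*g
p(D) = 27/4 (p(D) = -15/2 + (9 - 16*(-3))/4 = -15*½ + (9 + 48)*(¼) = -15/2 + 57*(¼) = -15/2 + 57/4 = 27/4)
-5*p(E(1)) = -5*27/4 = -135/4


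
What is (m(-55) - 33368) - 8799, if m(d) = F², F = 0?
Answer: -42167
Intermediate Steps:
m(d) = 0 (m(d) = 0² = 0)
(m(-55) - 33368) - 8799 = (0 - 33368) - 8799 = -33368 - 8799 = -42167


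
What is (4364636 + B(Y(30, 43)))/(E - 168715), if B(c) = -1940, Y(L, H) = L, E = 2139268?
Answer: 111864/50527 ≈ 2.2139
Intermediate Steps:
(4364636 + B(Y(30, 43)))/(E - 168715) = (4364636 - 1940)/(2139268 - 168715) = 4362696/1970553 = 4362696*(1/1970553) = 111864/50527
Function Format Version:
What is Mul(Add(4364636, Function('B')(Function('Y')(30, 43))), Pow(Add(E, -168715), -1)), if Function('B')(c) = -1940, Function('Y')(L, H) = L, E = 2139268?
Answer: Rational(111864, 50527) ≈ 2.2139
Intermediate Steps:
Mul(Add(4364636, Function('B')(Function('Y')(30, 43))), Pow(Add(E, -168715), -1)) = Mul(Add(4364636, -1940), Pow(Add(2139268, -168715), -1)) = Mul(4362696, Pow(1970553, -1)) = Mul(4362696, Rational(1, 1970553)) = Rational(111864, 50527)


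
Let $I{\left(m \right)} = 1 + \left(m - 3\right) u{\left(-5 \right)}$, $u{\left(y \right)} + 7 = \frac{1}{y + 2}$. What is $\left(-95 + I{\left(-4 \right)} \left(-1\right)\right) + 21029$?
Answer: $\frac{62645}{3} \approx 20882.0$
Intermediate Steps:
$u{\left(y \right)} = -7 + \frac{1}{2 + y}$ ($u{\left(y \right)} = -7 + \frac{1}{y + 2} = -7 + \frac{1}{2 + y}$)
$I{\left(m \right)} = 23 - \frac{22 m}{3}$ ($I{\left(m \right)} = 1 + \left(m - 3\right) \frac{-13 - -35}{2 - 5} = 1 + \left(-3 + m\right) \frac{-13 + 35}{-3} = 1 + \left(-3 + m\right) \left(\left(- \frac{1}{3}\right) 22\right) = 1 + \left(-3 + m\right) \left(- \frac{22}{3}\right) = 1 - \left(-22 + \frac{22 m}{3}\right) = 23 - \frac{22 m}{3}$)
$\left(-95 + I{\left(-4 \right)} \left(-1\right)\right) + 21029 = \left(-95 + \left(23 - - \frac{88}{3}\right) \left(-1\right)\right) + 21029 = \left(-95 + \left(23 + \frac{88}{3}\right) \left(-1\right)\right) + 21029 = \left(-95 + \frac{157}{3} \left(-1\right)\right) + 21029 = \left(-95 - \frac{157}{3}\right) + 21029 = - \frac{442}{3} + 21029 = \frac{62645}{3}$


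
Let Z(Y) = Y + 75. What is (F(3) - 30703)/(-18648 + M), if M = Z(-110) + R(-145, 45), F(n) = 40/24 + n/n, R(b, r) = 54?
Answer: 92101/55887 ≈ 1.6480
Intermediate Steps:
Z(Y) = 75 + Y
F(n) = 8/3 (F(n) = 40*(1/24) + 1 = 5/3 + 1 = 8/3)
M = 19 (M = (75 - 110) + 54 = -35 + 54 = 19)
(F(3) - 30703)/(-18648 + M) = (8/3 - 30703)/(-18648 + 19) = -92101/3/(-18629) = -92101/3*(-1/18629) = 92101/55887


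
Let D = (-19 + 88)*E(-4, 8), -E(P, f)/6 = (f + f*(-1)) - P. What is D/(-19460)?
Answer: 414/4865 ≈ 0.085098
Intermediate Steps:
E(P, f) = 6*P (E(P, f) = -6*((f + f*(-1)) - P) = -6*((f - f) - P) = -6*(0 - P) = -(-6)*P = 6*P)
D = -1656 (D = (-19 + 88)*(6*(-4)) = 69*(-24) = -1656)
D/(-19460) = -1656/(-19460) = -1656*(-1/19460) = 414/4865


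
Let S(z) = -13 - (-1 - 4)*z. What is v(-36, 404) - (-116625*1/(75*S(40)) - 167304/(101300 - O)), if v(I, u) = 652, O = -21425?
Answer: 15185246123/22949575 ≈ 661.68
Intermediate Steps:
S(z) = -13 + 5*z (S(z) = -13 - (-5)*z = -13 + 5*z)
v(-36, 404) - (-116625*1/(75*S(40)) - 167304/(101300 - O)) = 652 - (-116625*1/(75*(-13 + 5*40)) - 167304/(101300 - 1*(-21425))) = 652 - (-116625*1/(75*(-13 + 200)) - 167304/(101300 + 21425)) = 652 - (-116625/(75*187) - 167304/122725) = 652 - (-116625/14025 - 167304*1/122725) = 652 - (-116625*1/14025 - 167304/122725) = 652 - (-1555/187 - 167304/122725) = 652 - 1*(-222123223/22949575) = 652 + 222123223/22949575 = 15185246123/22949575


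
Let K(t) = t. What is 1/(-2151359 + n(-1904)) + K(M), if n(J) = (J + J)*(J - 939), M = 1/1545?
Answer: 578422/893502855 ≈ 0.00064736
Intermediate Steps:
M = 1/1545 ≈ 0.00064725
n(J) = 2*J*(-939 + J) (n(J) = (2*J)*(-939 + J) = 2*J*(-939 + J))
1/(-2151359 + n(-1904)) + K(M) = 1/(-2151359 + 2*(-1904)*(-939 - 1904)) + 1/1545 = 1/(-2151359 + 2*(-1904)*(-2843)) + 1/1545 = 1/(-2151359 + 10826144) + 1/1545 = 1/8674785 + 1/1545 = 578422/893502855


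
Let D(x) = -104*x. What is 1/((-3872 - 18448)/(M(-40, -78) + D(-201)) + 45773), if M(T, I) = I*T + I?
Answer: 3991/182676323 ≈ 2.1847e-5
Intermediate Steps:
M(T, I) = I + I*T
1/((-3872 - 18448)/(M(-40, -78) + D(-201)) + 45773) = 1/((-3872 - 18448)/(-78*(1 - 40) - 104*(-201)) + 45773) = 1/(-22320/(-78*(-39) + 20904) + 45773) = 1/(-22320/(3042 + 20904) + 45773) = 1/(-22320/23946 + 45773) = 1/(-22320*1/23946 + 45773) = 1/(-3720/3991 + 45773) = 1/(182676323/3991) = 3991/182676323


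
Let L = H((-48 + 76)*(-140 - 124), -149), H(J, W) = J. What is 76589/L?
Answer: -76589/7392 ≈ -10.361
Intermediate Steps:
L = -7392 (L = (-48 + 76)*(-140 - 124) = 28*(-264) = -7392)
76589/L = 76589/(-7392) = 76589*(-1/7392) = -76589/7392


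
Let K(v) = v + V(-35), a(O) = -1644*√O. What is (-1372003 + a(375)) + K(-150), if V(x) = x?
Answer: -1372188 - 8220*√15 ≈ -1.4040e+6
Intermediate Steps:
K(v) = -35 + v (K(v) = v - 35 = -35 + v)
(-1372003 + a(375)) + K(-150) = (-1372003 - 8220*√15) + (-35 - 150) = (-1372003 - 8220*√15) - 185 = -1372188 - 8220*√15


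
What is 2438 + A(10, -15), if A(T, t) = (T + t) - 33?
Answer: 2400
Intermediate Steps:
A(T, t) = -33 + T + t
2438 + A(10, -15) = 2438 + (-33 + 10 - 15) = 2438 - 38 = 2400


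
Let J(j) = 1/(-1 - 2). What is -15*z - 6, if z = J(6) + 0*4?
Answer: -1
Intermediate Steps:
J(j) = -1/3 (J(j) = 1/(-3) = -1/3)
z = -1/3 (z = -1/3 + 0*4 = -1/3 + 0 = -1/3 ≈ -0.33333)
-15*z - 6 = -15*(-1/3) - 6 = 5 - 6 = -1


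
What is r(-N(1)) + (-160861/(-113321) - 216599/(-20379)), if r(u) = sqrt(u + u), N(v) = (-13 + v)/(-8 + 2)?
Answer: 27823401598/2309368659 + 2*I ≈ 12.048 + 2.0*I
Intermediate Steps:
N(v) = 13/6 - v/6 (N(v) = (-13 + v)/(-6) = (-13 + v)*(-1/6) = 13/6 - v/6)
r(u) = sqrt(2)*sqrt(u) (r(u) = sqrt(2*u) = sqrt(2)*sqrt(u))
r(-N(1)) + (-160861/(-113321) - 216599/(-20379)) = sqrt(2)*sqrt(-(13/6 - 1/6*1)) + (-160861/(-113321) - 216599/(-20379)) = sqrt(2)*sqrt(-(13/6 - 1/6)) + (-160861*(-1/113321) - 216599*(-1/20379)) = sqrt(2)*sqrt(-1*2) + (160861/113321 + 216599/20379) = sqrt(2)*sqrt(-2) + 27823401598/2309368659 = sqrt(2)*(I*sqrt(2)) + 27823401598/2309368659 = 2*I + 27823401598/2309368659 = 27823401598/2309368659 + 2*I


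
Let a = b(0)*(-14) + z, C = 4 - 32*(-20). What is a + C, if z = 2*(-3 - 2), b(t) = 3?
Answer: 592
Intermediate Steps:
z = -10 (z = 2*(-5) = -10)
C = 644 (C = 4 + 640 = 644)
a = -52 (a = 3*(-14) - 10 = -42 - 10 = -52)
a + C = -52 + 644 = 592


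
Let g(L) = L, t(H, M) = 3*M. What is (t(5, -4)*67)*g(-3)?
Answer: 2412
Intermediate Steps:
(t(5, -4)*67)*g(-3) = ((3*(-4))*67)*(-3) = -12*67*(-3) = -804*(-3) = 2412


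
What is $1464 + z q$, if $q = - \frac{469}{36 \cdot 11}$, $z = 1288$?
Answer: $- \frac{6082}{99} \approx -61.434$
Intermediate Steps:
$q = - \frac{469}{396} \approx -1.1843$
$1464 + z q = 1464 + 1288 \left(- \frac{469}{396}\right) = 1464 - \frac{151018}{99} = - \frac{6082}{99}$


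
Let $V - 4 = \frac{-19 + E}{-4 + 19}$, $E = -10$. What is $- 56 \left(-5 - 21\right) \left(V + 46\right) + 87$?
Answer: $\frac{1051081}{15} \approx 70072.0$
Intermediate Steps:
$V = \frac{31}{15}$ ($V = 4 + \frac{-19 - 10}{-4 + 19} = 4 - \frac{29}{15} = \frac{31}{15} \approx 2.0667$)
$- 56 \left(-5 - 21\right) \left(V + 46\right) + 87 = - 56 \left(-5 - 21\right) \left(\frac{31}{15} + 46\right) + 87 = - 56 \left(\left(-26\right) \frac{721}{15}\right) + 87 = \left(-56\right) \left(- \frac{18746}{15}\right) + 87 = \frac{1049776}{15} + 87 = \frac{1051081}{15}$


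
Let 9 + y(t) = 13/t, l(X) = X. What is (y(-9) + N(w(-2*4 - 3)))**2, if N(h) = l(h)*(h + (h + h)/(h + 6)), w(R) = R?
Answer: 7823209/2025 ≈ 3863.3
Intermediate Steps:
y(t) = -9 + 13/t
N(h) = h*(h + 2*h/(6 + h)) (N(h) = h*(h + (h + h)/(h + 6)) = h*(h + (2*h)/(6 + h)) = h*(h + 2*h/(6 + h)))
(y(-9) + N(w(-2*4 - 3)))**2 = ((-9 + 13/(-9)) + (-2*4 - 3)**2*(8 + (-2*4 - 3))/(6 + (-2*4 - 3)))**2 = ((-9 + 13*(-1/9)) + (-8 - 3)**2*(8 + (-8 - 3))/(6 + (-8 - 3)))**2 = ((-9 - 13/9) + (-11)**2*(8 - 11)/(6 - 11))**2 = (-94/9 + 121*(-3)/(-5))**2 = (-94/9 + 121*(-1/5)*(-3))**2 = (-94/9 + 363/5)**2 = (2797/45)**2 = 7823209/2025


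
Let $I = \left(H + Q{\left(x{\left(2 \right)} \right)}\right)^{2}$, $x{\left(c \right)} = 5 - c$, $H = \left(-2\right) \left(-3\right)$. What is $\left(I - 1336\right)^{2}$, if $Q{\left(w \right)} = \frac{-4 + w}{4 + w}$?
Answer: $\frac{4068271089}{2401} \approx 1.6944 \cdot 10^{6}$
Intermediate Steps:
$H = 6$
$Q{\left(w \right)} = \frac{-4 + w}{4 + w}$
$I = \frac{1681}{49}$ ($I = \left(6 + \frac{-4 + \left(5 - 2\right)}{4 + \left(5 - 2\right)}\right)^{2} = \left(6 + \frac{-4 + 3}{4 + 3}\right)^{2} = \left(6 + \frac{1}{7} \left(-1\right)\right)^{2} = \left(6 - \frac{1}{7}\right)^{2} = \left(\frac{41}{7}\right)^{2} = \frac{1681}{49} \approx 34.306$)
$\left(I - 1336\right)^{2} = \left(\frac{1681}{49} - 1336\right)^{2} = \left(- \frac{63783}{49}\right)^{2} = \frac{4068271089}{2401}$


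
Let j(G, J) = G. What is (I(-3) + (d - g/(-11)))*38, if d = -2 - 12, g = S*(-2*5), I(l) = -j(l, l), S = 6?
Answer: -6878/11 ≈ -625.27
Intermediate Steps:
I(l) = -l
g = -60 (g = 6*(-2*5) = 6*(-10) = -60)
d = -14
(I(-3) + (d - g/(-11)))*38 = (-1*(-3) + (-14 - (-60)/(-11)))*38 = (3 + (-14 - (-60)*(-1)/11))*38 = (3 + (-14 - 1*60/11))*38 = (3 + (-14 - 60/11))*38 = (3 - 214/11)*38 = -181/11*38 = -6878/11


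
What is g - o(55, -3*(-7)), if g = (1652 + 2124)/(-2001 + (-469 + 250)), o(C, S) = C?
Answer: -31469/555 ≈ -56.701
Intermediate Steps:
g = -944/555 (g = 3776/(-2001 - 219) = 3776/(-2220) = 3776*(-1/2220) = -944/555 ≈ -1.7009)
g - o(55, -3*(-7)) = -944/555 - 1*55 = -944/555 - 55 = -31469/555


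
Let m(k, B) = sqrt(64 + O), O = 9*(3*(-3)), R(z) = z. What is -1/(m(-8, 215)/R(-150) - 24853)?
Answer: 559192500/13897611202517 - 150*I*sqrt(17)/13897611202517 ≈ 4.0237e-5 - 4.4502e-11*I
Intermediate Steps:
O = -81 (O = 9*(-9) = -81)
m(k, B) = I*sqrt(17) (m(k, B) = sqrt(64 - 81) = sqrt(-17) = I*sqrt(17))
-1/(m(-8, 215)/R(-150) - 24853) = -1/((I*sqrt(17))/(-150) - 24853) = -1/((I*sqrt(17))*(-1/150) - 24853) = -1/(-I*sqrt(17)/150 - 24853) = -1/(-24853 - I*sqrt(17)/150)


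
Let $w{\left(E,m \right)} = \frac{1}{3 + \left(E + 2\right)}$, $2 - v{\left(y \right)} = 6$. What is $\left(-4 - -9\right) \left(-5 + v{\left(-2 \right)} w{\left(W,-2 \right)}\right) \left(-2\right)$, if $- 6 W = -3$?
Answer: $\frac{630}{11} \approx 57.273$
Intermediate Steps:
$W = \frac{1}{2}$ ($W = \left(- \frac{1}{6}\right) \left(-3\right) = \frac{1}{2} \approx 0.5$)
$v{\left(y \right)} = -4$ ($v{\left(y \right)} = 2 - 6 = -4$)
$w{\left(E,m \right)} = \frac{1}{5 + E}$ ($w{\left(E,m \right)} = \frac{1}{3 + \left(2 + E\right)} = \frac{1}{5 + E}$)
$\left(-4 - -9\right) \left(-5 + v{\left(-2 \right)} w{\left(W,-2 \right)}\right) \left(-2\right) = \left(-4 - -9\right) \left(-5 - \frac{4}{5 + \frac{1}{2}}\right) \left(-2\right) = \left(-4 + 9\right) \left(-5 - \frac{4}{\frac{11}{2}}\right) \left(-2\right) = 5 \left(-5 - \frac{8}{11}\right) \left(-2\right) = 5 \left(- \frac{63}{11}\right) \left(-2\right) = \left(- \frac{315}{11}\right) \left(-2\right) = \frac{630}{11}$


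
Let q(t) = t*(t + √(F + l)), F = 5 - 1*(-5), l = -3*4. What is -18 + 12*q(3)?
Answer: 90 + 36*I*√2 ≈ 90.0 + 50.912*I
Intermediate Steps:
l = -12
F = 10 (F = 5 + 5 = 10)
q(t) = t*(t + I*√2) (q(t) = t*(t + √(10 - 12)) = t*(t + √(-2)) = t*(t + I*√2))
-18 + 12*q(3) = -18 + 12*(3*(3 + I*√2)) = -18 + 12*(9 + 3*I*√2) = -18 + (108 + 36*I*√2) = 90 + 36*I*√2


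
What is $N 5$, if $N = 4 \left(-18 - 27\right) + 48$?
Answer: $-660$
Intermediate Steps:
$N = -132$ ($N = 4 \left(-45\right) + 48 = -180 + 48 = -132$)
$N 5 = \left(-132\right) 5 = -660$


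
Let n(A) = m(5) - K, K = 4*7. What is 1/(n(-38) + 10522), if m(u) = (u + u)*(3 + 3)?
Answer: 1/10554 ≈ 9.4751e-5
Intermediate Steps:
m(u) = 12*u (m(u) = (2*u)*6 = 12*u)
K = 28
n(A) = 32 (n(A) = 12*5 - 1*28 = 60 - 28 = 32)
1/(n(-38) + 10522) = 1/(32 + 10522) = 1/10554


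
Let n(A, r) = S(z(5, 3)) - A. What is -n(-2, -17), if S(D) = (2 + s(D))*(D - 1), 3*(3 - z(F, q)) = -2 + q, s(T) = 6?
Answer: -46/3 ≈ -15.333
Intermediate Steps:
z(F, q) = 11/3 - q/3 (z(F, q) = 3 - (-2 + q)/3 = 3 + (2/3 - q/3) = 11/3 - q/3)
S(D) = -8 + 8*D (S(D) = (2 + 6)*(D - 1) = 8*(-1 + D) = -8 + 8*D)
n(A, r) = 40/3 - A (n(A, r) = (-8 + 8*(11/3 - 1/3*3)) - A = (-8 + 8*(11/3 - 1)) - A = (-8 + 8*(8/3)) - A = (-8 + 64/3) - A = 40/3 - A)
-n(-2, -17) = -(40/3 - 1*(-2)) = -(40/3 + 2) = -1*46/3 = -46/3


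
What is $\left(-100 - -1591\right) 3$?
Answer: $4473$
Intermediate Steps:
$\left(-100 - -1591\right) 3 = \left(-100 + 1591\right) 3 = 1491 \cdot 3 = 4473$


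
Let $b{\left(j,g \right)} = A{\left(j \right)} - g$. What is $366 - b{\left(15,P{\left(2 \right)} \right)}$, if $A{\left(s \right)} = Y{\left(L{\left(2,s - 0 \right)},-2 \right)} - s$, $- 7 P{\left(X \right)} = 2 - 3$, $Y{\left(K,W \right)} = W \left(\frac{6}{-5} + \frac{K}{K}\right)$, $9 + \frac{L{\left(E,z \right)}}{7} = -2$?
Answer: $\frac{13326}{35} \approx 380.74$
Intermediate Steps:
$L{\left(E,z \right)} = -77$ ($L{\left(E,z \right)} = -63 + 7 \left(-2\right) = -63 - 14 = -77$)
$Y{\left(K,W \right)} = - \frac{W}{5}$ ($Y{\left(K,W \right)} = W \left(6 \left(- \frac{1}{5}\right) + 1\right) = W \left(- \frac{6}{5} + 1\right) = W \left(- \frac{1}{5}\right) = - \frac{W}{5}$)
$P{\left(X \right)} = \frac{1}{7}$ ($P{\left(X \right)} = - \frac{2 - 3}{7} = \left(- \frac{1}{7}\right) \left(-1\right) = \frac{1}{7}$)
$A{\left(s \right)} = \frac{2}{5} - s$ ($A{\left(s \right)} = \left(- \frac{1}{5}\right) \left(-2\right) - s = \frac{2}{5} - s$)
$b{\left(j,g \right)} = \frac{2}{5} - g - j$ ($b{\left(j,g \right)} = \left(\frac{2}{5} - j\right) - g = \frac{2}{5} - g - j$)
$366 - b{\left(15,P{\left(2 \right)} \right)} = 366 - \left(\frac{2}{5} - \frac{1}{7} - 15\right) = 366 - - \frac{516}{35} = 366 + \frac{516}{35} = \frac{13326}{35}$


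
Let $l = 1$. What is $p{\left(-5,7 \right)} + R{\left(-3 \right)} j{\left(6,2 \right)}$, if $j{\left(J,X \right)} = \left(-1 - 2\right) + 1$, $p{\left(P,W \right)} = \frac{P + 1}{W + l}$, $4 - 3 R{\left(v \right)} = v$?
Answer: $- \frac{31}{6} \approx -5.1667$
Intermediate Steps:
$R{\left(v \right)} = \frac{4}{3} - \frac{v}{3}$
$p{\left(P,W \right)} = \frac{1 + P}{1 + W}$ ($p{\left(P,W \right)} = \frac{P + 1}{W + 1} = \frac{1 + P}{1 + W}$)
$j{\left(J,X \right)} = -2$ ($j{\left(J,X \right)} = -3 + 1 = -2$)
$p{\left(-5,7 \right)} + R{\left(-3 \right)} j{\left(6,2 \right)} = \frac{1 - 5}{1 + 7} + \left(\frac{4}{3} - -1\right) \left(-2\right) = \frac{1}{8} \left(-4\right) + \left(\frac{4}{3} + 1\right) \left(-2\right) = \frac{1}{8} \left(-4\right) + \frac{7}{3} \left(-2\right) = - \frac{1}{2} - \frac{14}{3} = - \frac{31}{6}$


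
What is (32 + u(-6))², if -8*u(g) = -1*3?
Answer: 67081/64 ≈ 1048.1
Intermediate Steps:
u(g) = 3/8 (u(g) = -(-1)*3/8 = -⅛*(-3) = 3/8)
(32 + u(-6))² = (32 + 3/8)² = (259/8)² = 67081/64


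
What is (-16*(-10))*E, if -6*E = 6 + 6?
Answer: -320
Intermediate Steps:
E = -2 (E = -(6 + 6)/6 = -⅙*12 = -2)
(-16*(-10))*E = -16*(-10)*(-2) = 160*(-2) = -320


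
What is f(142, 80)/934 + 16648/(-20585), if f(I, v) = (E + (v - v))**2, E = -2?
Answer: -7733446/9613195 ≈ -0.80446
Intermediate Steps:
f(I, v) = 4 (f(I, v) = (-2 + (v - v))**2 = (-2 + 0)**2 = (-2)**2 = 4)
f(142, 80)/934 + 16648/(-20585) = 4/934 + 16648/(-20585) = 4*(1/934) + 16648*(-1/20585) = 2/467 - 16648/20585 = -7733446/9613195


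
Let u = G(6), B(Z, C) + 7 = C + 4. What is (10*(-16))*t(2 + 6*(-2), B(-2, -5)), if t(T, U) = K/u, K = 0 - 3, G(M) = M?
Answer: 80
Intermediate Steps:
B(Z, C) = -3 + C (B(Z, C) = -7 + (C + 4) = -7 + (4 + C) = -3 + C)
u = 6
K = -3
t(T, U) = -1/2 (t(T, U) = -3/6 = -3*1/6 = -1/2)
(10*(-16))*t(2 + 6*(-2), B(-2, -5)) = (10*(-16))*(-1/2) = -160*(-1/2) = 80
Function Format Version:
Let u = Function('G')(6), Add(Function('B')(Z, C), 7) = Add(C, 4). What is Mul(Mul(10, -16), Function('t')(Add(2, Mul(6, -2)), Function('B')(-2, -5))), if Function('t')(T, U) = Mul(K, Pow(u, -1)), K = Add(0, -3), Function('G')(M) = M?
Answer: 80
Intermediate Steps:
Function('B')(Z, C) = Add(-3, C) (Function('B')(Z, C) = Add(-7, Add(C, 4)) = Add(-7, Add(4, C)) = Add(-3, C))
u = 6
K = -3
Function('t')(T, U) = Rational(-1, 2) (Function('t')(T, U) = Mul(-3, Pow(6, -1)) = Mul(-3, Rational(1, 6)) = Rational(-1, 2))
Mul(Mul(10, -16), Function('t')(Add(2, Mul(6, -2)), Function('B')(-2, -5))) = Mul(Mul(10, -16), Rational(-1, 2)) = Mul(-160, Rational(-1, 2)) = 80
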